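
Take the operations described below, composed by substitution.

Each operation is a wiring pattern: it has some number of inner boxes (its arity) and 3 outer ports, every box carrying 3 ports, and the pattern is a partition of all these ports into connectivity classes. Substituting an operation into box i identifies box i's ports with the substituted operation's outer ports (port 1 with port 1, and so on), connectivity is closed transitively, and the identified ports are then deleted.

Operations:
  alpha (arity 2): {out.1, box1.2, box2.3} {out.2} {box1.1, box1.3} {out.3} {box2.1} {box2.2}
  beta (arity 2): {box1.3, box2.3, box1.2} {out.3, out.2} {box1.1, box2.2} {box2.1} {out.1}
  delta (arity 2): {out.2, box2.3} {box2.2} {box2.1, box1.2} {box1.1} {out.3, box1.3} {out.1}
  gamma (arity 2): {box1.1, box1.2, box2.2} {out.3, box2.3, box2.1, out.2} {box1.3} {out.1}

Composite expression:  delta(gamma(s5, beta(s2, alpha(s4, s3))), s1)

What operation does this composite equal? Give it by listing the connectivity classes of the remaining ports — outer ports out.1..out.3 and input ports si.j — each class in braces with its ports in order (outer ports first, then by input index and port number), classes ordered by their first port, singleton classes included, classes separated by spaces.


{out.1} {out.2, s1.3} {out.3, s1.1, s5.1, s5.2} {s1.2} {s2.1} {s2.2, s2.3} {s3.1} {s3.2} {s3.3, s4.2} {s4.1, s4.3} {s5.3}

Substituting into delta glues patterns; closure does the rest.
alpha over (s4, s3) gives {out.1, s3.3, s4.2} {out.2} {out.3} {s3.1} {s3.2} {s4.1, s4.3}, out.j being that stage's outer ports
beta over (s2, s4, s3) gives {out.1} {out.2, out.3} {s2.1} {s2.2, s2.3} {s3.1} {s3.2} {s3.3, s4.2} {s4.1, s4.3}, out.j being that stage's outer ports
gamma over (s5, s2, s4, s3) gives {out.1} {out.2, out.3, s5.1, s5.2} {s2.1} {s2.2, s2.3} {s3.1} {s3.2} {s3.3, s4.2} {s4.1, s4.3} {s5.3}, out.j being that stage's outer ports
delta over (s5, s2, s4, s3, s1) gives {out.1} {out.2, s1.3} {out.3, s1.1, s5.1, s5.2} {s1.2} {s2.1} {s2.2, s2.3} {s3.1} {s3.2} {s3.3, s4.2} {s4.1, s4.3} {s5.3}, out.j being that stage's outer ports


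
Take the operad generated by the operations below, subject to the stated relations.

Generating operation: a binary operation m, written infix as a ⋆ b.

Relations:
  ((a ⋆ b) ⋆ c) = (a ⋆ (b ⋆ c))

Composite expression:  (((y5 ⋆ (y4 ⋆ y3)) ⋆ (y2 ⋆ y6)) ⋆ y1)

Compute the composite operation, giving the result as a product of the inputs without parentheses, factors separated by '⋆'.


The m-tree's shape is irrelevant; the y-reading-order decides.
(y4 ⋆ y3) flattens to y4 ⋆ y3
(y5 ⋆ (y4 ⋆ y3)) flattens to y5 ⋆ y4 ⋆ y3
(y2 ⋆ y6) flattens to y2 ⋆ y6
((y5 ⋆ (y4 ⋆ y3)) ⋆ (y2 ⋆ y6)) flattens to y5 ⋆ y4 ⋆ y3 ⋆ y2 ⋆ y6
(((y5 ⋆ (y4 ⋆ y3)) ⋆ (y2 ⋆ y6)) ⋆ y1) flattens to y5 ⋆ y4 ⋆ y3 ⋆ y2 ⋆ y6 ⋆ y1

y5 ⋆ y4 ⋆ y3 ⋆ y2 ⋆ y6 ⋆ y1


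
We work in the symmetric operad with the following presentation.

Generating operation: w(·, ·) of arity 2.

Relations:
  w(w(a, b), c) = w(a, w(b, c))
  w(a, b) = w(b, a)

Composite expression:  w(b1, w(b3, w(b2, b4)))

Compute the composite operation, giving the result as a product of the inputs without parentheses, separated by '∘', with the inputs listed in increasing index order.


b1 ∘ b2 ∘ b3 ∘ b4


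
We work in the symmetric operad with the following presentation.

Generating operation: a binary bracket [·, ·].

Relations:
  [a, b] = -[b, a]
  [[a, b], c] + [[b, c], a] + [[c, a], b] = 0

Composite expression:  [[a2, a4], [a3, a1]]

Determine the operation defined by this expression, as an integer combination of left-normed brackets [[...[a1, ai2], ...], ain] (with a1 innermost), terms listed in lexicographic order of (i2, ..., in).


[[[a1, a3], a2], a4] - [[[a1, a3], a4], a2]


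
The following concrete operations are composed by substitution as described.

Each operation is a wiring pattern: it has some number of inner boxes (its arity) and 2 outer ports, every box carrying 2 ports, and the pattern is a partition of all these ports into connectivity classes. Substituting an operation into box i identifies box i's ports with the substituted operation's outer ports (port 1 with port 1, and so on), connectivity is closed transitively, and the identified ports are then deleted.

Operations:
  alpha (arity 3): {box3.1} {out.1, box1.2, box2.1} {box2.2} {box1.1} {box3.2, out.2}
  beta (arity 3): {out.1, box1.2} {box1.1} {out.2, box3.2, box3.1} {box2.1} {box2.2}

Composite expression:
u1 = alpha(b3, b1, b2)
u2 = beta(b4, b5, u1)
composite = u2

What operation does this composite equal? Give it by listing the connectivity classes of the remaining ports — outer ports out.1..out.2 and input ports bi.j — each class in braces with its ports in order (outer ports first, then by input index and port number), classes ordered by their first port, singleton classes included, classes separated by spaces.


Treat the ports identified at beta as solder joints: merge, then drop.
after alpha, the pattern on (b3, b1, b2) reads {out.1, b1.1, b3.2} {out.2, b2.2} {b1.2} {b2.1} {b3.1} (out.j = its outer ports)
after beta, the pattern on (b4, b5, b3, b1, b2) reads {out.1, b4.2} {out.2, b1.1, b2.2, b3.2} {b1.2} {b2.1} {b3.1} {b4.1} {b5.1} {b5.2} (out.j = its outer ports)

{out.1, b4.2} {out.2, b1.1, b2.2, b3.2} {b1.2} {b2.1} {b3.1} {b4.1} {b5.1} {b5.2}


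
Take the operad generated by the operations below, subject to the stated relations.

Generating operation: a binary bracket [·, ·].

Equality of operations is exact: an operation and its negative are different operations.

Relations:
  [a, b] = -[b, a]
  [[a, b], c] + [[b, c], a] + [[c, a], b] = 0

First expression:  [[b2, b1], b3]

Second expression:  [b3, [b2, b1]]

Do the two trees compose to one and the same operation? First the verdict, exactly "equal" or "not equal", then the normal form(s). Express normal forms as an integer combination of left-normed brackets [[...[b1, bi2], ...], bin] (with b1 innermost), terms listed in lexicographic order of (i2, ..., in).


not equal — first -[[b1, b2], b3], second [[b1, b2], b3]


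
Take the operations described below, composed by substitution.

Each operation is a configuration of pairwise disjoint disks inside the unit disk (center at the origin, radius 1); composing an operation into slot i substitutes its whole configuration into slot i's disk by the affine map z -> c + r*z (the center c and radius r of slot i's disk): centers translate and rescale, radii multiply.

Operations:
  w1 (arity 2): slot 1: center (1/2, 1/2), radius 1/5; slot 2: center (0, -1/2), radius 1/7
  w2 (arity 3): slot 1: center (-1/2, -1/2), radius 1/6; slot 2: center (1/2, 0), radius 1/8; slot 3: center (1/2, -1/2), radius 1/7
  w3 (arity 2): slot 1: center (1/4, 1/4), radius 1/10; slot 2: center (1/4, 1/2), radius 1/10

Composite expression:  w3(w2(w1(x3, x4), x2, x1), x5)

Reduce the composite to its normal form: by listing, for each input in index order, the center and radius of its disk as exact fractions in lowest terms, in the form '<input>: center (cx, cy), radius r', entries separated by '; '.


x1: center (3/10, 1/5), radius 1/70; x2: center (3/10, 1/4), radius 1/80; x3: center (5/24, 5/24), radius 1/300; x4: center (1/5, 23/120), radius 1/420; x5: center (1/4, 1/2), radius 1/10

Below w3, radii multiply path by path; the x-disk centers shift.
input x3: applying the 3 nested substitutions gives center (5/24, 5/24), radius 1/300
input x4: applying the 3 nested substitutions gives center (1/5, 23/120), radius 1/420
input x2: applying the 2 nested substitutions gives center (3/10, 1/4), radius 1/80
input x1: applying the 2 nested substitutions gives center (3/10, 1/5), radius 1/70
input x5: applying the 1 nested substitution gives center (1/4, 1/2), radius 1/10


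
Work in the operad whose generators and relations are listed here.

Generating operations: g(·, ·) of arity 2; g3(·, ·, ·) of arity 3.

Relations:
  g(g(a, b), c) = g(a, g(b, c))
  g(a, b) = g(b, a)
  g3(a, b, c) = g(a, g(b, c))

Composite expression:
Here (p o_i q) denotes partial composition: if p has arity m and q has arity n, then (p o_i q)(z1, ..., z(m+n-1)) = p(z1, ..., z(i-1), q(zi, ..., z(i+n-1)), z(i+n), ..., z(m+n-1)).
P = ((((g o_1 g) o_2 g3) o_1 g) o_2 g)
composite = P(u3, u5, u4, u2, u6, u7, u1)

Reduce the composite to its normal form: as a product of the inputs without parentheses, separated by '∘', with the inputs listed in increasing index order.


u1 ∘ u2 ∘ u3 ∘ u4 ∘ u5 ∘ u6 ∘ u7


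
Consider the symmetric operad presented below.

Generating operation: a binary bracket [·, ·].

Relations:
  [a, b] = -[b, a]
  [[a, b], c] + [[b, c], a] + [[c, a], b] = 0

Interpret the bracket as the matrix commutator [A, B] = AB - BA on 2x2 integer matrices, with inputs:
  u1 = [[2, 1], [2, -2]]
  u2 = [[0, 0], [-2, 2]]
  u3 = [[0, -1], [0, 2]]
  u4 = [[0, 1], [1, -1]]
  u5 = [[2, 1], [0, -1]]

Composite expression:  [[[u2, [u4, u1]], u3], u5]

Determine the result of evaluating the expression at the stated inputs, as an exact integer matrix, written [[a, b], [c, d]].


[u4, u1] = [[1, -3], [2, -1]]
[u2, [u4, u1]] = [[-6, 6], [0, 6]]
[[u2, [u4, u1]], u3] = [[0, 24], [0, 0]]
[[[u2, [u4, u1]], u3], u5] = [[0, -72], [0, 0]]

[[0, -72], [0, 0]]


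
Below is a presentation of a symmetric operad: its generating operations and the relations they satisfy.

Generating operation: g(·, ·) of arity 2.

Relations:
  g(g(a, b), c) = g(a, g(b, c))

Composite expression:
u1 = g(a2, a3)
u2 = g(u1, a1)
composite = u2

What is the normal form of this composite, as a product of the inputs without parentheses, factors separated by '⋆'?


Under associativity of g, the answer is the a's in reading order.
g(a2, a3) linearizes to a2 ⋆ a3
g(g(a2, a3), a1) linearizes to a2 ⋆ a3 ⋆ a1

a2 ⋆ a3 ⋆ a1


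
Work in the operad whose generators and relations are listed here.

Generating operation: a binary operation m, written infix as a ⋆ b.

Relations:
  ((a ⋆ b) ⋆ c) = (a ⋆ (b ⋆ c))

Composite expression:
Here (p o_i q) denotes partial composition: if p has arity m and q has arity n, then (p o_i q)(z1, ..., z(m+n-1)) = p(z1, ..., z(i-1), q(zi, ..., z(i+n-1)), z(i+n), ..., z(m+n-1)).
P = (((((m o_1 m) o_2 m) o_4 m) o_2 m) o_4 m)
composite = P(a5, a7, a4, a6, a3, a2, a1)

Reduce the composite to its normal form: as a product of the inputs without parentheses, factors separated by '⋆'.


a5 ⋆ a7 ⋆ a4 ⋆ a6 ⋆ a3 ⋆ a2 ⋆ a1

The m-tree's shape is irrelevant; the a-reading-order decides.
(a7 ⋆ a4) reduces to a7 ⋆ a4
(a6 ⋆ a3) reduces to a6 ⋆ a3
((a7 ⋆ a4) ⋆ (a6 ⋆ a3)) reduces to a7 ⋆ a4 ⋆ a6 ⋆ a3
(a5 ⋆ ((a7 ⋆ a4) ⋆ (a6 ⋆ a3))) reduces to a5 ⋆ a7 ⋆ a4 ⋆ a6 ⋆ a3
(a2 ⋆ a1) reduces to a2 ⋆ a1
((a5 ⋆ ((a7 ⋆ a4) ⋆ (a6 ⋆ a3))) ⋆ (a2 ⋆ a1)) reduces to a5 ⋆ a7 ⋆ a4 ⋆ a6 ⋆ a3 ⋆ a2 ⋆ a1


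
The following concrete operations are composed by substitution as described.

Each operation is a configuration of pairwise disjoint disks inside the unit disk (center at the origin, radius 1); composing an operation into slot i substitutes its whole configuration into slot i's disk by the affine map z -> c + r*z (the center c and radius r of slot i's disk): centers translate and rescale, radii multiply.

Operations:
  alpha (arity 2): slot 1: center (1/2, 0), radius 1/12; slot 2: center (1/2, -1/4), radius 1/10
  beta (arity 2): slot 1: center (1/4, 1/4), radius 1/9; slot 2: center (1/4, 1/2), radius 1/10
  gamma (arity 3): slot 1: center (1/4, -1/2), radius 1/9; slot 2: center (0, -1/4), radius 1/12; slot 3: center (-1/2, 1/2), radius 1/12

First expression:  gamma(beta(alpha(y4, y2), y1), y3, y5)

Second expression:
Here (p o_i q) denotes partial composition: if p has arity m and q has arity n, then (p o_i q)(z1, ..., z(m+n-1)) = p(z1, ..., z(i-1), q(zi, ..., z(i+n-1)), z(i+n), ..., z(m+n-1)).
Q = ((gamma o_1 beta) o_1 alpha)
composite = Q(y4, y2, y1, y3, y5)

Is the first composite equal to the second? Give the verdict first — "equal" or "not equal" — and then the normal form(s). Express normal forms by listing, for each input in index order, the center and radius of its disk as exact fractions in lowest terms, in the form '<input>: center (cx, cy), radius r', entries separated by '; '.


equal: each reduces to y1: center (5/18, -4/9), radius 1/90; y2: center (23/81, -77/162), radius 1/810; y3: center (0, -1/4), radius 1/12; y4: center (23/81, -17/36), radius 1/972; y5: center (-1/2, 1/2), radius 1/12

The first expression, normalized: y1: center (5/18, -4/9), radius 1/90; y2: center (23/81, -77/162), radius 1/810; y3: center (0, -1/4), radius 1/12; y4: center (23/81, -17/36), radius 1/972; y5: center (-1/2, 1/2), radius 1/12
The second expression, normalized: y1: center (5/18, -4/9), radius 1/90; y2: center (23/81, -77/162), radius 1/810; y3: center (0, -1/4), radius 1/12; y4: center (23/81, -17/36), radius 1/972; y5: center (-1/2, 1/2), radius 1/12
Both agree, so they are equal.


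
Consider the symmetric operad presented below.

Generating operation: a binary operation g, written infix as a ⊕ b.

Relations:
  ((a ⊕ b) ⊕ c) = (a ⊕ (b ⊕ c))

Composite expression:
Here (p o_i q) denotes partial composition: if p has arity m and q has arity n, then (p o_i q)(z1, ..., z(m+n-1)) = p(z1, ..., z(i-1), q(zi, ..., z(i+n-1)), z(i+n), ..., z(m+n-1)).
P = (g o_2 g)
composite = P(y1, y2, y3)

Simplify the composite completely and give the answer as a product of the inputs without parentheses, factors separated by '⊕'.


y1 ⊕ y2 ⊕ y3

All parenthesizations of g agree; list the y-inputs left to right.
(y2 ⊕ y3) spells out as y2 ⊕ y3
(y1 ⊕ (y2 ⊕ y3)) spells out as y1 ⊕ y2 ⊕ y3


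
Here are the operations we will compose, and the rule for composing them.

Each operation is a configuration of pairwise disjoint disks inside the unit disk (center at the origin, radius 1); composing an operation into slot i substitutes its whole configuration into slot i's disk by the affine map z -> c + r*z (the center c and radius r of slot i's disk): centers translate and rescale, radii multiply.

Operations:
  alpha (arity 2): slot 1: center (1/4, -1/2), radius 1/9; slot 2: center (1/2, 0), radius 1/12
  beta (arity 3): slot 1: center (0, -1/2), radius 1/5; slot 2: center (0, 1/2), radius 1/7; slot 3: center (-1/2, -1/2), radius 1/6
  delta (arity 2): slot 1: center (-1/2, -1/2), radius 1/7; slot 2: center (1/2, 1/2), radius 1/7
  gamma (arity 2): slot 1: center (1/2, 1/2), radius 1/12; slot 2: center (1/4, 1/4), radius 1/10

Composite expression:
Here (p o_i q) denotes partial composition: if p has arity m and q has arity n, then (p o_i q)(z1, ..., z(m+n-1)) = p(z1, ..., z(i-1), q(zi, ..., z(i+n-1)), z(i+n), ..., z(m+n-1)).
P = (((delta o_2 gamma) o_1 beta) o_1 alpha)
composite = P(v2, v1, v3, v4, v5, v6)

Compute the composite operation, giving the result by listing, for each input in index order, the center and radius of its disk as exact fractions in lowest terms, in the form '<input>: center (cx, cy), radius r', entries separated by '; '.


Below delta, radii multiply path by path; the v-disk centers shift.
v2 passes through 3 substitutions, ending at center (-69/140, -41/70), radius 1/315
v1 passes through 3 substitutions, ending at center (-17/35, -4/7), radius 1/420
v3 passes through 2 substitutions, ending at center (-1/2, -3/7), radius 1/49
v4 passes through 2 substitutions, ending at center (-4/7, -4/7), radius 1/42
v5 passes through 2 substitutions, ending at center (4/7, 4/7), radius 1/84
v6 passes through 2 substitutions, ending at center (15/28, 15/28), radius 1/70

v1: center (-17/35, -4/7), radius 1/420; v2: center (-69/140, -41/70), radius 1/315; v3: center (-1/2, -3/7), radius 1/49; v4: center (-4/7, -4/7), radius 1/42; v5: center (4/7, 4/7), radius 1/84; v6: center (15/28, 15/28), radius 1/70


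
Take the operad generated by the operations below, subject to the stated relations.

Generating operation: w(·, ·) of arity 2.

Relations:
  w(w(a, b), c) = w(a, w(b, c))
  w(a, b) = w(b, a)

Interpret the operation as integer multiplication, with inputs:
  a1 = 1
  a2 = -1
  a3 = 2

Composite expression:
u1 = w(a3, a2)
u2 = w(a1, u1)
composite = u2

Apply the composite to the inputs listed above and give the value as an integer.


-2

w(a3, a2) = -2
w(a1, w(a3, a2)) = -2


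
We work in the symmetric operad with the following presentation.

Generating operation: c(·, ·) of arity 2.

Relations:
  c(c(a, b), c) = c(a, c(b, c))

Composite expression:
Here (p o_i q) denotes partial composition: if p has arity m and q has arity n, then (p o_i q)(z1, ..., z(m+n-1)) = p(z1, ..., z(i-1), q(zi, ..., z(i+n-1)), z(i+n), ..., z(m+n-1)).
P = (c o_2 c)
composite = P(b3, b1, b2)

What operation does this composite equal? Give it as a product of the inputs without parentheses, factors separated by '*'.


Key point: c is associative — brackets drop, the b-order remains.
c(b1, b2) spells out as b1 * b2
c(b3, c(b1, b2)) spells out as b3 * b1 * b2

b3 * b1 * b2


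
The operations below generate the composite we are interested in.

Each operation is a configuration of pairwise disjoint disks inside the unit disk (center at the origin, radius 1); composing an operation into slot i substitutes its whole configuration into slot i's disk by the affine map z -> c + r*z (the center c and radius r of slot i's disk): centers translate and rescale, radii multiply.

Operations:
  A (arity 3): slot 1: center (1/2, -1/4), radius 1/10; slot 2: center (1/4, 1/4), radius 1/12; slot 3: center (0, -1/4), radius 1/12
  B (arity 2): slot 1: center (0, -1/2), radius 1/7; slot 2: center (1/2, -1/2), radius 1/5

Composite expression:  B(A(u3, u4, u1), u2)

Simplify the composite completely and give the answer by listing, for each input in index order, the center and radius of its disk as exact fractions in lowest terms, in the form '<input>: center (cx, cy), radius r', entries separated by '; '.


u1: center (0, -15/28), radius 1/84; u2: center (1/2, -1/2), radius 1/5; u3: center (1/14, -15/28), radius 1/70; u4: center (1/28, -13/28), radius 1/84

Only the slot chain above each u matters under B; compose those maps.
u3 passes through 2 substitutions, ending at center (1/14, -15/28), radius 1/70
u4 passes through 2 substitutions, ending at center (1/28, -13/28), radius 1/84
u1 passes through 2 substitutions, ending at center (0, -15/28), radius 1/84
u2 passes through 1 substitution, ending at center (1/2, -1/2), radius 1/5


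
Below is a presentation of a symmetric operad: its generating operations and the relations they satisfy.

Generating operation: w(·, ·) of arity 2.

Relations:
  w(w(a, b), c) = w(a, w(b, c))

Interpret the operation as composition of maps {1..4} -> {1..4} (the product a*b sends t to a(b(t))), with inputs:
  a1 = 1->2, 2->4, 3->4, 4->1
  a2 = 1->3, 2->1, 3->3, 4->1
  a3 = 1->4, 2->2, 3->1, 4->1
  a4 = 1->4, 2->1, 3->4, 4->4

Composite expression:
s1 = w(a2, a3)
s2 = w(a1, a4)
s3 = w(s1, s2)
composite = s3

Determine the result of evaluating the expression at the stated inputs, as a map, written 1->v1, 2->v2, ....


1->1, 2->1, 3->1, 4->1

w(a2, a3) = 1->1, 2->1, 3->3, 4->3
w(a1, a4) = 1->1, 2->2, 3->1, 4->1
w(w(a2, a3), w(a1, a4)) = 1->1, 2->1, 3->1, 4->1


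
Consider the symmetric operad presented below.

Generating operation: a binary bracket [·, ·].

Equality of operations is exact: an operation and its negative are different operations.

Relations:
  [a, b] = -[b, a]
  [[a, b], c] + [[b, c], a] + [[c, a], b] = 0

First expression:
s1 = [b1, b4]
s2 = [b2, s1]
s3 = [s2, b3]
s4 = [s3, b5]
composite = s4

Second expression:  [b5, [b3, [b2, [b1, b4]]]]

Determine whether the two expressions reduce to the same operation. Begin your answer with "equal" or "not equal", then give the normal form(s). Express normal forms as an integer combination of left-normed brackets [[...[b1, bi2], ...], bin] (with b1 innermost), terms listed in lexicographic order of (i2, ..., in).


equal; the common form is -[[[[b1, b4], b2], b3], b5]

The first expression reduces to -[[[[b1, b4], b2], b3], b5]
The second expression reduces to -[[[[b1, b4], b2], b3], b5]
The forms coincide; equal.


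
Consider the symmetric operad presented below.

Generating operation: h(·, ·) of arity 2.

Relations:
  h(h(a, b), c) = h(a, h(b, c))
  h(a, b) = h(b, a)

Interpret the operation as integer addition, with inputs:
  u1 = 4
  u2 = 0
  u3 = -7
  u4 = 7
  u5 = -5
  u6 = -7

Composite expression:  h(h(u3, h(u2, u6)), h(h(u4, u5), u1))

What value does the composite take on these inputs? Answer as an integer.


-8

h(u2, u6) = -7
h(u3, h(u2, u6)) = -14
h(u4, u5) = 2
h(h(u4, u5), u1) = 6
h(h(u3, h(u2, u6)), h(h(u4, u5), u1)) = -8


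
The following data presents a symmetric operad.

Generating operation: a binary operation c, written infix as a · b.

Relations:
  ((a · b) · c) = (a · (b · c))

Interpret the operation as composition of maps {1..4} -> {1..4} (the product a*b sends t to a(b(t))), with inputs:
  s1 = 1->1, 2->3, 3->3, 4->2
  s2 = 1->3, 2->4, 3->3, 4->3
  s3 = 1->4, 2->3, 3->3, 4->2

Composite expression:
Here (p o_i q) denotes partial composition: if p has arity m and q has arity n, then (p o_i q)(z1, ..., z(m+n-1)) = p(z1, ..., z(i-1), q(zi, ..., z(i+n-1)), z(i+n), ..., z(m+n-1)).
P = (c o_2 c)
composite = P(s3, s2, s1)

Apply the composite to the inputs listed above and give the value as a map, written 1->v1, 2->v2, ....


1->3, 2->3, 3->3, 4->2

(s2 · s1) = 1->3, 2->3, 3->3, 4->4
(s3 · (s2 · s1)) = 1->3, 2->3, 3->3, 4->2


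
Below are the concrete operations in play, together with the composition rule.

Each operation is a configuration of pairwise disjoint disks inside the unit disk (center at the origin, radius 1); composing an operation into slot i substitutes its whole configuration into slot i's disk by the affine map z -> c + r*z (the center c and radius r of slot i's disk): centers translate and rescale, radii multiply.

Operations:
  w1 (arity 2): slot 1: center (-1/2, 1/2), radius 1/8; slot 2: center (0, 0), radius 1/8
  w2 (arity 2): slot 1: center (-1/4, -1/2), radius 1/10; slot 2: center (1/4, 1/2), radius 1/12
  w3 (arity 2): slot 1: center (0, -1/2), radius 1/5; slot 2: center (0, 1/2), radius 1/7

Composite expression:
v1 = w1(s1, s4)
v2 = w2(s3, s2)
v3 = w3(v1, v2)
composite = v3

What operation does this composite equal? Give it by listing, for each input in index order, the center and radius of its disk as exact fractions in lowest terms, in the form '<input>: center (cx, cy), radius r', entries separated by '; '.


s1: center (-1/10, -2/5), radius 1/40; s2: center (1/28, 4/7), radius 1/84; s3: center (-1/28, 3/7), radius 1/70; s4: center (0, -1/2), radius 1/40

Follow each s-input down from w3: c' goes to c + r*c', radius to r*r'.
input s1: composing its 2 substitution steps yields center (-1/10, -2/5), radius 1/40
input s4: composing its 2 substitution steps yields center (0, -1/2), radius 1/40
input s3: composing its 2 substitution steps yields center (-1/28, 3/7), radius 1/70
input s2: composing its 2 substitution steps yields center (1/28, 4/7), radius 1/84


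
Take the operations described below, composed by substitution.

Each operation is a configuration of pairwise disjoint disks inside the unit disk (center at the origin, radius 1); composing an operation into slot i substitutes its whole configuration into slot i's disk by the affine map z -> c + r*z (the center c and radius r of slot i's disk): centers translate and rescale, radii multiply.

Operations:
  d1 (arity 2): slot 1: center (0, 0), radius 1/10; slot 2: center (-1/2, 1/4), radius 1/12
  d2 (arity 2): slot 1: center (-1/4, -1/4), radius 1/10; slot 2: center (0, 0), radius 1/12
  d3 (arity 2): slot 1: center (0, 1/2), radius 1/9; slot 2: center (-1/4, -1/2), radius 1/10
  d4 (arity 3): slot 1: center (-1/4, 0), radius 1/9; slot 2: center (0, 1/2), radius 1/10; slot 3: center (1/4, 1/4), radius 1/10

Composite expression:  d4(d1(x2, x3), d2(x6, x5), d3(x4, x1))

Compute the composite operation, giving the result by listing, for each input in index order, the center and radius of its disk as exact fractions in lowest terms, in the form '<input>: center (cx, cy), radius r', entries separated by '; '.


x1: center (9/40, 1/5), radius 1/100; x2: center (-1/4, 0), radius 1/90; x3: center (-11/36, 1/36), radius 1/108; x4: center (1/4, 3/10), radius 1/90; x5: center (0, 1/2), radius 1/120; x6: center (-1/40, 19/40), radius 1/100


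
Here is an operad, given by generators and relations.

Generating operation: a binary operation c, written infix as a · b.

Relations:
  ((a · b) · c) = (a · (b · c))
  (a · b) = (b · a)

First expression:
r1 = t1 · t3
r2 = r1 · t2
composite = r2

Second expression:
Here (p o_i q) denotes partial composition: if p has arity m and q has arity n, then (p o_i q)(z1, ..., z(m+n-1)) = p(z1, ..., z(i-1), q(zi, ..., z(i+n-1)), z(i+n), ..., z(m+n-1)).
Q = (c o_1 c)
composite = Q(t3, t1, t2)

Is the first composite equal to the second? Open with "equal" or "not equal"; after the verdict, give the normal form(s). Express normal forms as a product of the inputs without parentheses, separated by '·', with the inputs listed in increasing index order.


equal; the common form is t1 · t2 · t3

The first expression reduces to t1 · t2 · t3
The second expression reduces to t1 · t2 · t3
Same normal form: equal.


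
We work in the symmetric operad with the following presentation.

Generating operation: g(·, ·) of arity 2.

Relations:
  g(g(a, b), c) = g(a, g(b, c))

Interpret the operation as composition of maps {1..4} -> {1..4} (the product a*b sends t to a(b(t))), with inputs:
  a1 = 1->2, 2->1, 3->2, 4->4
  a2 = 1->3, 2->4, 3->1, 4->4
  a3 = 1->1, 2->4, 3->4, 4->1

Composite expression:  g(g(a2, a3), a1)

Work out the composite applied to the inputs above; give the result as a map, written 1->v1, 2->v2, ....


1->4, 2->3, 3->4, 4->3

g(a2, a3) = 1->3, 2->4, 3->4, 4->3
g(g(a2, a3), a1) = 1->4, 2->3, 3->4, 4->3


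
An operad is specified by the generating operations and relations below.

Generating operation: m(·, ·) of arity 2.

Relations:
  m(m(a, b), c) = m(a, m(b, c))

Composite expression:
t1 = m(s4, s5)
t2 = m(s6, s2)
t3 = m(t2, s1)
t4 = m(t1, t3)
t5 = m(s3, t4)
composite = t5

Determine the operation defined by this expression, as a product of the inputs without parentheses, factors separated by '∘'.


The m-tree's shape is irrelevant; the s-reading-order decides.
m(s4, s5) flattens to s4 ∘ s5
m(s6, s2) flattens to s6 ∘ s2
m(m(s6, s2), s1) flattens to s6 ∘ s2 ∘ s1
m(m(s4, s5), m(m(s6, s2), s1)) flattens to s4 ∘ s5 ∘ s6 ∘ s2 ∘ s1
m(s3, m(m(s4, s5), m(m(s6, s2), s1))) flattens to s3 ∘ s4 ∘ s5 ∘ s6 ∘ s2 ∘ s1

s3 ∘ s4 ∘ s5 ∘ s6 ∘ s2 ∘ s1


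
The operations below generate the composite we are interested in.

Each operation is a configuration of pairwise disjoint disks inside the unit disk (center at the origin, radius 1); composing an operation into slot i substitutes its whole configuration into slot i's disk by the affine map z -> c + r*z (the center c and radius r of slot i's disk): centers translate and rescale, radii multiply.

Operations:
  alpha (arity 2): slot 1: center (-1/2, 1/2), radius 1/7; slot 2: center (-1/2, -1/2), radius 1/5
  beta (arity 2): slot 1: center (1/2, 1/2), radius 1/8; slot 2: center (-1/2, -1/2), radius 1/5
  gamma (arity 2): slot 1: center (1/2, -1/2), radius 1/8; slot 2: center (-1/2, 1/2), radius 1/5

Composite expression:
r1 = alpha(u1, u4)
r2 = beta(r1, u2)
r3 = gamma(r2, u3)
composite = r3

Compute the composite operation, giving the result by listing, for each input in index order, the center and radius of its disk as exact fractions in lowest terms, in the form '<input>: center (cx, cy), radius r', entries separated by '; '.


u1: center (71/128, -55/128), radius 1/448; u2: center (7/16, -9/16), radius 1/40; u3: center (-1/2, 1/2), radius 1/5; u4: center (71/128, -57/128), radius 1/320

Only the slot chain above each u matters under gamma; compose those maps.
u1: after 3 affine steps, its disk has center (71/128, -55/128), radius 1/448
u4: after 3 affine steps, its disk has center (71/128, -57/128), radius 1/320
u2: after 2 affine steps, its disk has center (7/16, -9/16), radius 1/40
u3: after 1 affine step, its disk has center (-1/2, 1/2), radius 1/5


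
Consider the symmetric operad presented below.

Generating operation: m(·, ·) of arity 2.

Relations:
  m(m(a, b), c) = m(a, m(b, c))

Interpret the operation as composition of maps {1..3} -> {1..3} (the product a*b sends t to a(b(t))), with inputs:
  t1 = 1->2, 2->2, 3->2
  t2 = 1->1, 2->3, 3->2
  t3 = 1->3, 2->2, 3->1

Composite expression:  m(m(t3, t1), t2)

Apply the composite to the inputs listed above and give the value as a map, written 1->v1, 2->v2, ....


1->2, 2->2, 3->2

m(t3, t1) = 1->2, 2->2, 3->2
m(m(t3, t1), t2) = 1->2, 2->2, 3->2


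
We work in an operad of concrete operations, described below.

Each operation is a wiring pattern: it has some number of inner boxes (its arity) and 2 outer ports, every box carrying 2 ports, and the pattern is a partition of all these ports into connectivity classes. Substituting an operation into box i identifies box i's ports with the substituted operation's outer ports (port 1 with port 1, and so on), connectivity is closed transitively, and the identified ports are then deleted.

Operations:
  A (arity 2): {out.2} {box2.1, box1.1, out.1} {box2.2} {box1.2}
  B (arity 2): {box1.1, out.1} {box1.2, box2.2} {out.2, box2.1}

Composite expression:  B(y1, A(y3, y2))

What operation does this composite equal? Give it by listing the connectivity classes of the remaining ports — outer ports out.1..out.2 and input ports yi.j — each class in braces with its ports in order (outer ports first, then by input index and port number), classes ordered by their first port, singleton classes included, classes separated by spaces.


Reachability decides: close wires over B-identified ports.
after A, the pattern on (y3, y2) reads {out.1, y2.1, y3.1} {out.2} {y2.2} {y3.2} (out.j = its outer ports)
after B, the pattern on (y1, y3, y2) reads {out.1, y1.1} {out.2, y2.1, y3.1} {y1.2} {y2.2} {y3.2} (out.j = its outer ports)

{out.1, y1.1} {out.2, y2.1, y3.1} {y1.2} {y2.2} {y3.2}


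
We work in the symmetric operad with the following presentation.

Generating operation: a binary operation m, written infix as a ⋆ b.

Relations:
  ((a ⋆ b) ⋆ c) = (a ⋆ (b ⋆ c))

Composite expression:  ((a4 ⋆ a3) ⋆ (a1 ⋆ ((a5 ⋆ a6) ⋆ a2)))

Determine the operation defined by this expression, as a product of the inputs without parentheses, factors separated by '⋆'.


a4 ⋆ a3 ⋆ a1 ⋆ a5 ⋆ a6 ⋆ a2

Under associativity of m, the answer is the a's in reading order.
(a4 ⋆ a3) flattens to a4 ⋆ a3
(a5 ⋆ a6) flattens to a5 ⋆ a6
((a5 ⋆ a6) ⋆ a2) flattens to a5 ⋆ a6 ⋆ a2
(a1 ⋆ ((a5 ⋆ a6) ⋆ a2)) flattens to a1 ⋆ a5 ⋆ a6 ⋆ a2
((a4 ⋆ a3) ⋆ (a1 ⋆ ((a5 ⋆ a6) ⋆ a2))) flattens to a4 ⋆ a3 ⋆ a1 ⋆ a5 ⋆ a6 ⋆ a2


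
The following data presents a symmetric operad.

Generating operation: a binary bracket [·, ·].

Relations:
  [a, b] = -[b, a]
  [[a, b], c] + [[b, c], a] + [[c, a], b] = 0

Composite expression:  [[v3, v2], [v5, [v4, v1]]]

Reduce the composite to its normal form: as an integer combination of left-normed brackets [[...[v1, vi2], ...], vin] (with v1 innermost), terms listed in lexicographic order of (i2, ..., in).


[[[[v1, v4], v5], v2], v3] - [[[[v1, v4], v5], v3], v2]

In the tensor algebra, words opening v1 carry the v1-anchored form.
Composite bracket: [[v3, v2], [v5, [v4, v1]]]
Expanding via [a, b] = ab - ba: 16 signed words (2^4 = 16).
Coefficients come from the v1-initial words:
  sign of v1v4v5v2v3 is +1, so it contributes +[[[[v1, v4], v5], v2], v3]
  sign of v1v4v5v3v2 is -1, so it contributes -[[[[v1, v4], v5], v3], v2]


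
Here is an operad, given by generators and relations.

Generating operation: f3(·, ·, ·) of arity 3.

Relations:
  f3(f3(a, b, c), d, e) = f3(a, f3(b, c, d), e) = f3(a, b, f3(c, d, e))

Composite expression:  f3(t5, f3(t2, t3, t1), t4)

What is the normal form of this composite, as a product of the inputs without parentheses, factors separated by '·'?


t5 · t2 · t3 · t1 · t4

All parenthesizations of f3 agree; list the t-inputs left to right.
f3(t2, t3, t1) linearizes to t2 · t3 · t1
f3(t5, f3(t2, t3, t1), t4) linearizes to t5 · t2 · t3 · t1 · t4


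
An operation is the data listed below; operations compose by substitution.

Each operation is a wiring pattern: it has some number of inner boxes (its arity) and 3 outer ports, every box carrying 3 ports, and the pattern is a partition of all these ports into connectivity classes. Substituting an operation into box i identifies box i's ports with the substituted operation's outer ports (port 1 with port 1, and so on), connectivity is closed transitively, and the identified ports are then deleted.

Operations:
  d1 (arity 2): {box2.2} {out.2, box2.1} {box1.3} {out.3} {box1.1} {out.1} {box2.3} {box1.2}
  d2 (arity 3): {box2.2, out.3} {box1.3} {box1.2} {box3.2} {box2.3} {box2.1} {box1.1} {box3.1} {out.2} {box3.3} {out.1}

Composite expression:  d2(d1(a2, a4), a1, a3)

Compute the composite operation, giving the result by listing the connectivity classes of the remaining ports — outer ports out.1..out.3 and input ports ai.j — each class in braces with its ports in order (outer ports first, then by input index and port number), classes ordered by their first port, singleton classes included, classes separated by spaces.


{out.1} {out.2} {out.3, a1.2} {a1.1} {a1.3} {a2.1} {a2.2} {a2.3} {a3.1} {a3.2} {a3.3} {a4.1} {a4.2} {a4.3}

Treat the ports identified at d2 as solder joints: merge, then drop.
stage d1: inputs (a2, a4), connectivity {out.1} {out.2, a4.1} {out.3} {a2.1} {a2.2} {a2.3} {a4.2} {a4.3}, out.j its boundary
stage d2: inputs (a2, a4, a1, a3), connectivity {out.1} {out.2} {out.3, a1.2} {a1.1} {a1.3} {a2.1} {a2.2} {a2.3} {a3.1} {a3.2} {a3.3} {a4.1} {a4.2} {a4.3}, out.j its boundary


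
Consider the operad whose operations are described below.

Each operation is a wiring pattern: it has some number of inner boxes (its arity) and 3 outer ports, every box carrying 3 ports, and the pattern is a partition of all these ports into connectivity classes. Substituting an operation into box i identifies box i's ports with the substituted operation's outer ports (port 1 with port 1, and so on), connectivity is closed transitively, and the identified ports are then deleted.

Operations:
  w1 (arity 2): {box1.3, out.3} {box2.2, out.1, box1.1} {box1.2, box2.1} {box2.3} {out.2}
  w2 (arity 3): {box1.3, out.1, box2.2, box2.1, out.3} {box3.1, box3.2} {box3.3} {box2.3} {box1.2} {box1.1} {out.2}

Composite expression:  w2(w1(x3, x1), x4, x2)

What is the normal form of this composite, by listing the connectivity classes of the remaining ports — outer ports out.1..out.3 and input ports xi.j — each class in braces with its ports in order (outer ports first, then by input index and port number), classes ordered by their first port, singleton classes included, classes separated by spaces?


{out.1, out.3, x3.3, x4.1, x4.2} {out.2} {x1.1, x3.2} {x1.2, x3.1} {x1.3} {x2.1, x2.2} {x2.3} {x4.3}

Connectivity passes through glued w2-boundaries; trace each wire chain.
after w1, the pattern on (x3, x1) reads {out.1, x1.2, x3.1} {out.2} {out.3, x3.3} {x1.1, x3.2} {x1.3} (out.j = its outer ports)
after w2, the pattern on (x3, x1, x4, x2) reads {out.1, out.3, x3.3, x4.1, x4.2} {out.2} {x1.1, x3.2} {x1.2, x3.1} {x1.3} {x2.1, x2.2} {x2.3} {x4.3} (out.j = its outer ports)


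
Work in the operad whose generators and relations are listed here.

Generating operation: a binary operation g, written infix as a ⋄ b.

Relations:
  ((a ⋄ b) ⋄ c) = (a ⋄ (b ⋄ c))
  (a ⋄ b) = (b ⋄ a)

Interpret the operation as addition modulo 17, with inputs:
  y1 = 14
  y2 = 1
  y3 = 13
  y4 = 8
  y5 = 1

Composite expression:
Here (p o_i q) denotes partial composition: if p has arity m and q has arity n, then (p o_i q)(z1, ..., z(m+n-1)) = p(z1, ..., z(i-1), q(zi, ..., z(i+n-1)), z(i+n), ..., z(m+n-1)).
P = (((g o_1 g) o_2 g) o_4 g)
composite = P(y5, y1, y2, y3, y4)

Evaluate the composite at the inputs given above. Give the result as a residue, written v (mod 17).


3 (mod 17)

(y1 ⋄ y2) = 15
(y5 ⋄ (y1 ⋄ y2)) = 16
(y3 ⋄ y4) = 4
((y5 ⋄ (y1 ⋄ y2)) ⋄ (y3 ⋄ y4)) = 3


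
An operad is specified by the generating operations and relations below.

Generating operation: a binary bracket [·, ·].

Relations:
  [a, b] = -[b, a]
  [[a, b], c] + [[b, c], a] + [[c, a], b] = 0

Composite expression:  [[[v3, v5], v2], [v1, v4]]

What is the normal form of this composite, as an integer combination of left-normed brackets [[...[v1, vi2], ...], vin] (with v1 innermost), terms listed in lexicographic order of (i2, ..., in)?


[[[[v1, v4], v2], v3], v5] - [[[[v1, v4], v2], v5], v3] - [[[[v1, v4], v3], v5], v2] + [[[[v1, v4], v5], v3], v2]

In the tensor algebra, words opening v1 carry the v1-anchored form.
Composite bracket: [[[v3, v5], v2], [v1, v4]]
Full expansion: 16 signed words from ab - ba (2^4 = 16).
Coefficients come from the v1-initial words:
  v1v4v2v3v5 (sign +1) contributes +[[[[v1, v4], v2], v3], v5]
  v1v4v2v5v3 (sign -1) contributes -[[[[v1, v4], v2], v5], v3]
  v1v4v3v5v2 (sign -1) contributes -[[[[v1, v4], v3], v5], v2]
  v1v4v5v3v2 (sign +1) contributes +[[[[v1, v4], v5], v3], v2]


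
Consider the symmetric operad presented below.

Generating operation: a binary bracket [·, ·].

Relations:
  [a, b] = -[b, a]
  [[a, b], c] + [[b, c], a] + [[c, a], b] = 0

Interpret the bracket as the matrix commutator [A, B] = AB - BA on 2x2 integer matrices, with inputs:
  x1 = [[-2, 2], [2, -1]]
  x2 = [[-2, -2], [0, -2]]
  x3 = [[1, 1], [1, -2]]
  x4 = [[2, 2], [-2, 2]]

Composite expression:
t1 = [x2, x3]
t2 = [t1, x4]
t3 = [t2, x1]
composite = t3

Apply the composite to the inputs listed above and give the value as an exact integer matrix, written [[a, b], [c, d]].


[[0, -56], [56, 0]]

[x2, x3] = [[-2, 6], [0, 2]]
[[x2, x3], x4] = [[-12, -8], [-8, 12]]
[[[x2, x3], x4], x1] = [[0, -56], [56, 0]]


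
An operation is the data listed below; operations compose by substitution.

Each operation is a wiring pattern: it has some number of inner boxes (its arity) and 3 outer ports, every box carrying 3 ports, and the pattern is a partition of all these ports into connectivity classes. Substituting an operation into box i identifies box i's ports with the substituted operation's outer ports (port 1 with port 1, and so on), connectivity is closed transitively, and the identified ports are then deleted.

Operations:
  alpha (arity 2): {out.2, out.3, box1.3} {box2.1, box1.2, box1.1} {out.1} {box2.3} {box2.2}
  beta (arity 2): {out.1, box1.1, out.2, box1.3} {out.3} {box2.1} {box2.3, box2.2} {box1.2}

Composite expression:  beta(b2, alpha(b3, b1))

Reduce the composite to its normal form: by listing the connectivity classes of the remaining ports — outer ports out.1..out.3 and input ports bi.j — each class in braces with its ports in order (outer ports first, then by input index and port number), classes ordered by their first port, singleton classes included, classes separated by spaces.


{out.1, out.2, b2.1, b2.3} {out.3} {b1.1, b3.1, b3.2} {b1.2} {b1.3} {b2.2} {b3.3}

Treat the ports identified at beta as solder joints: merge, then drop.
after alpha, the pattern on (b3, b1) reads {out.1} {out.2, out.3, b3.3} {b1.1, b3.1, b3.2} {b1.2} {b1.3} (out.j = its outer ports)
after beta, the pattern on (b2, b3, b1) reads {out.1, out.2, b2.1, b2.3} {out.3} {b1.1, b3.1, b3.2} {b1.2} {b1.3} {b2.2} {b3.3} (out.j = its outer ports)


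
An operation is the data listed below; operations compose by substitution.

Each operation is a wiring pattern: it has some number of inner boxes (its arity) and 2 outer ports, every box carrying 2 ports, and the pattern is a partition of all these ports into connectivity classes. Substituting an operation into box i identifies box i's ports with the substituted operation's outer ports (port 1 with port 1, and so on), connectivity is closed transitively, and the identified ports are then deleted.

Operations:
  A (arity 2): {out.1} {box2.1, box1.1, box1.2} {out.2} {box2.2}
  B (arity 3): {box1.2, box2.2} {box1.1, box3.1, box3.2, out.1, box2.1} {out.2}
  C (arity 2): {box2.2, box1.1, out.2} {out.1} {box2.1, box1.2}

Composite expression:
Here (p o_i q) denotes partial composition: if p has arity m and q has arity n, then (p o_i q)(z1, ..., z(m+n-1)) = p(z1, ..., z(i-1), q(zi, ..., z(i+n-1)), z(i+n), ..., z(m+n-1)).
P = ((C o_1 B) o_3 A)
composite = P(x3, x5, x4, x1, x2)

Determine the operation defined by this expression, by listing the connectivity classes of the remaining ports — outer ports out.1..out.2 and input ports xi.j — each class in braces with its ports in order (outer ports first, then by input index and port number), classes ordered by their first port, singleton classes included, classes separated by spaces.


{out.1} {out.2, x2.2, x3.1, x5.1} {x1.1, x4.1, x4.2} {x1.2} {x2.1} {x3.2, x5.2}

Two ports join when wires chain via C-identified ports.
stage A: inputs (x4, x1), connectivity {out.1} {out.2} {x1.1, x4.1, x4.2} {x1.2}, out.j its boundary
stage B: inputs (x3, x5, x4, x1), connectivity {out.1, x3.1, x5.1} {out.2} {x1.1, x4.1, x4.2} {x1.2} {x3.2, x5.2}, out.j its boundary
stage C: inputs (x3, x5, x4, x1, x2), connectivity {out.1} {out.2, x2.2, x3.1, x5.1} {x1.1, x4.1, x4.2} {x1.2} {x2.1} {x3.2, x5.2}, out.j its boundary
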